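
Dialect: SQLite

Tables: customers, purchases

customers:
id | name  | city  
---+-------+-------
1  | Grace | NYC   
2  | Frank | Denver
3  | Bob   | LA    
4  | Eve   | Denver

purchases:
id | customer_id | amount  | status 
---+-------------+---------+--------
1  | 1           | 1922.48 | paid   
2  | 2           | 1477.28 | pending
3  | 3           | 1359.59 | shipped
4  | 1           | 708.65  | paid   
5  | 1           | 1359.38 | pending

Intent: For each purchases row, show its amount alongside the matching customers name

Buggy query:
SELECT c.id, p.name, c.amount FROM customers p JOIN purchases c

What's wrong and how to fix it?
Bug: Missing join condition: each purchases row is matched to all customers rows instead of just its own

Fix: Specify the join condition linking the foreign key to the parent id

Corrected query:
SELECT c.id, p.name, c.amount FROM customers p JOIN purchases c ON c.customer_id = p.id

Result:
id | name  | amount 
---+-------+--------
1  | Grace | 1922.48
2  | Frank | 1477.28
3  | Bob   | 1359.59
4  | Grace | 708.65 
5  | Grace | 1359.38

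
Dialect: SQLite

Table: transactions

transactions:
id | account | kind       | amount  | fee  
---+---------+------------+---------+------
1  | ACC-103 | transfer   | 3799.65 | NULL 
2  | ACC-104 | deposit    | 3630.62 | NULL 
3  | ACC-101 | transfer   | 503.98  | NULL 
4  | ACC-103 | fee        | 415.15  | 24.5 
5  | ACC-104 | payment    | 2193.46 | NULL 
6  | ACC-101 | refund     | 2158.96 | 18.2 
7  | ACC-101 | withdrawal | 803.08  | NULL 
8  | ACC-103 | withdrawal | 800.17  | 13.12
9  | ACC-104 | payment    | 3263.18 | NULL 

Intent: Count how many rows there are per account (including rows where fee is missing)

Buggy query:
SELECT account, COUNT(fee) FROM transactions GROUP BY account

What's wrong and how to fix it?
Bug: COUNT(fee) skips NULLs, so groups with missing fee are undercounted

Fix: Use COUNT(*) to count all rows regardless of NULL

Corrected query:
SELECT account, COUNT(*) FROM transactions GROUP BY account

Result:
account | COUNT(*)
--------+---------
ACC-101 | 3       
ACC-103 | 3       
ACC-104 | 3       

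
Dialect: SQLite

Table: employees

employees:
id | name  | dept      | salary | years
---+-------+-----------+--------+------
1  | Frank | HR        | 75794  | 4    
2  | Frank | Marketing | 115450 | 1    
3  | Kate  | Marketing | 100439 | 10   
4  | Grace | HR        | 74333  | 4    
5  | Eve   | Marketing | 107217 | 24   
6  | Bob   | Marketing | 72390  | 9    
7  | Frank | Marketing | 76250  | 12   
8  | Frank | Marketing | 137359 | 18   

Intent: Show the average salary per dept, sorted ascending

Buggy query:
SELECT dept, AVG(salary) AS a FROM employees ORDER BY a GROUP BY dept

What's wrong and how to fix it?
Bug: GROUP BY must precede ORDER BY

Fix: Reorder: SELECT … FROM … GROUP BY … ORDER BY …

Corrected query:
SELECT dept, AVG(salary) AS a FROM employees GROUP BY dept ORDER BY a

Result:
dept      | a       
----------+---------
HR        | 75063.5 
Marketing | 101517.5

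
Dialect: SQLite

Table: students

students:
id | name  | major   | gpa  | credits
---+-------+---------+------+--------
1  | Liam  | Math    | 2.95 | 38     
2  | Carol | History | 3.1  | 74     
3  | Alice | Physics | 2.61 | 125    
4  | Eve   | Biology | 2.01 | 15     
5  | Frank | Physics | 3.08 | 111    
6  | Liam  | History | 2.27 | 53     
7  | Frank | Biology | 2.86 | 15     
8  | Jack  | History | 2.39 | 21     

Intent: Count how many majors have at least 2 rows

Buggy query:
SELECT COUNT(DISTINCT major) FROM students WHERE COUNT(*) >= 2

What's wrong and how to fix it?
Bug: WHERE filters individual rows, not groups, so a group-level COUNT is invalid there

Fix: Use a subquery that GROUPs and filters with HAVING, then count its rows

Corrected query:
SELECT COUNT(*) FROM (SELECT major FROM students GROUP BY major HAVING COUNT(*) >= 2)

Result:
COUNT(*)
--------
3       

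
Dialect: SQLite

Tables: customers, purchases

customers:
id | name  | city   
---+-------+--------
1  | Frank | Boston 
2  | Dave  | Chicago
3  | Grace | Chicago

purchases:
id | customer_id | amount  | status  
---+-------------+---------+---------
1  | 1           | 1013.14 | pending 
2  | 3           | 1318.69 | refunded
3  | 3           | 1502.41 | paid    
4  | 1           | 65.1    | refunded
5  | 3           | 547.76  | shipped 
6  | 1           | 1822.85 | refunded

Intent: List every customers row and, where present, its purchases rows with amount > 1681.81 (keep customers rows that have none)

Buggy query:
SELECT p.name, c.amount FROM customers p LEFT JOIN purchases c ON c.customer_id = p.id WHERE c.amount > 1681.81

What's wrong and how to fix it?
Bug: A WHERE condition on the right-hand table after LEFT JOIN drops unmatched parents

Fix: Put 'c.amount > 1681.81' in the JOIN's ON clause instead of WHERE

Corrected query:
SELECT p.name, c.amount FROM customers p LEFT JOIN purchases c ON c.customer_id = p.id AND c.amount > 1681.81

Result:
name  | amount 
------+--------
Frank | 1822.85
Dave  | NULL   
Grace | NULL   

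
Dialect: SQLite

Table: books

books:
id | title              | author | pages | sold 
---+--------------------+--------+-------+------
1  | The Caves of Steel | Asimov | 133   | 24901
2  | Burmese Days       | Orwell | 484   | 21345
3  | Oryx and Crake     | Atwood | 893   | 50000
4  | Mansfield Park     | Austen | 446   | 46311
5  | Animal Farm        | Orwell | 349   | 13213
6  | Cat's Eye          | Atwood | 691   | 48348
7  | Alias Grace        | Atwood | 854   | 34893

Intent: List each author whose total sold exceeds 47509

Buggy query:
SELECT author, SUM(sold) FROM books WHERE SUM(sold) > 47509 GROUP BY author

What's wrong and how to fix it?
Bug: SUM(sold) is an aggregate, but WHERE filters rows before aggregation

Fix: Use HAVING (which filters groups after aggregation) instead of WHERE

Corrected query:
SELECT author, SUM(sold) FROM books GROUP BY author HAVING SUM(sold) > 47509

Result:
author | SUM(sold)
-------+----------
Atwood | 133241   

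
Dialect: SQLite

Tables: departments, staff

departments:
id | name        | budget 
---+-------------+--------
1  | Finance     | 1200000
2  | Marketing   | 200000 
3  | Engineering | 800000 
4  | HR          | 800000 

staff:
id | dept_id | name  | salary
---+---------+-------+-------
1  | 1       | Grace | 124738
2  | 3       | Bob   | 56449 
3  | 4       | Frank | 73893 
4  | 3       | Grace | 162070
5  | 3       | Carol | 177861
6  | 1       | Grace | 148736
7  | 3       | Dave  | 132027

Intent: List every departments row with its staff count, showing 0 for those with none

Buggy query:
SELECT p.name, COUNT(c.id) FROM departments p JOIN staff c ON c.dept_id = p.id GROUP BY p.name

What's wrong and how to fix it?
Bug: INNER JOIN drops departments rows that have no matching staff rows

Fix: Use LEFT JOIN so parents without children still appear (COUNT(c.id) gives 0)

Corrected query:
SELECT p.name, COUNT(c.id) FROM departments p LEFT JOIN staff c ON c.dept_id = p.id GROUP BY p.name

Result:
name        | COUNT(c.id)
------------+------------
Engineering | 4          
Finance     | 2          
HR          | 1          
Marketing   | 0          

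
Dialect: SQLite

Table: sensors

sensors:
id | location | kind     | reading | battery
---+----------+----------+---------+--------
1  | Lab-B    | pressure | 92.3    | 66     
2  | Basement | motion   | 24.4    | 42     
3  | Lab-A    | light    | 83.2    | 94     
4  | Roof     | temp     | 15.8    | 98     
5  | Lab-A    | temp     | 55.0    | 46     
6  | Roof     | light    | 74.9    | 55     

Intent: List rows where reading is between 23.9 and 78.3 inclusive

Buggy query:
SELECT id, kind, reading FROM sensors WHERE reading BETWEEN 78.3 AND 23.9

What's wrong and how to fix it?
Bug: BETWEEN expects the lower bound first; with 78.3 AND 23.9 the range is empty

Fix: Swap the bounds so the smaller value comes first

Corrected query:
SELECT id, kind, reading FROM sensors WHERE reading BETWEEN 23.9 AND 78.3

Result:
id | kind   | reading
---+--------+--------
2  | motion | 24.4   
5  | temp   | 55     
6  | light  | 74.9   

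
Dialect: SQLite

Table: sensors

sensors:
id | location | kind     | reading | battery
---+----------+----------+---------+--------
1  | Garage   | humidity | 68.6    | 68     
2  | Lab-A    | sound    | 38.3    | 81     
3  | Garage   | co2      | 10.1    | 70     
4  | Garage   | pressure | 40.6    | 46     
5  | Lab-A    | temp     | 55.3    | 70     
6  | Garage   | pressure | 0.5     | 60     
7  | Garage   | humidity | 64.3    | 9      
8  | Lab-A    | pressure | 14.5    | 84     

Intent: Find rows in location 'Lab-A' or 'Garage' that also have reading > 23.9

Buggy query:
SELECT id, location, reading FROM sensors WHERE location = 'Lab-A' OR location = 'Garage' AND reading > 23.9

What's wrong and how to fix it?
Bug: Without parentheses, AND is evaluated before OR, so the reading filter only applies to the 'Garage' branch

Fix: Group the OR with parentheses (or use IN), then AND the threshold

Corrected query:
SELECT id, location, reading FROM sensors WHERE (location = 'Lab-A' OR location = 'Garage') AND reading > 23.9

Result:
id | location | reading
---+----------+--------
1  | Garage   | 68.6   
2  | Lab-A    | 38.3   
4  | Garage   | 40.6   
5  | Lab-A    | 55.3   
7  | Garage   | 64.3   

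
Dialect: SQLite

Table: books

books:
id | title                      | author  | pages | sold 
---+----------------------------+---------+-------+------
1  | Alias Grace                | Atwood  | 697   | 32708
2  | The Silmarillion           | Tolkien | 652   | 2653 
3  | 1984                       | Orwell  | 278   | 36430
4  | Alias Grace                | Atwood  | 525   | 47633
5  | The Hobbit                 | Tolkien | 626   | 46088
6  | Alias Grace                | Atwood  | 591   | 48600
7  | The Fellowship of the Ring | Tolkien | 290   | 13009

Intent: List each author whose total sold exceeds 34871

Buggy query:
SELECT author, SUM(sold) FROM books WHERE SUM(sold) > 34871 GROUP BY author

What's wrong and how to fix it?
Bug: WHERE runs before GROUP BY, so aggregates aren't available there

Fix: Move the aggregate condition to a HAVING clause

Corrected query:
SELECT author, SUM(sold) FROM books GROUP BY author HAVING SUM(sold) > 34871

Result:
author  | SUM(sold)
--------+----------
Atwood  | 128941   
Orwell  | 36430    
Tolkien | 61750    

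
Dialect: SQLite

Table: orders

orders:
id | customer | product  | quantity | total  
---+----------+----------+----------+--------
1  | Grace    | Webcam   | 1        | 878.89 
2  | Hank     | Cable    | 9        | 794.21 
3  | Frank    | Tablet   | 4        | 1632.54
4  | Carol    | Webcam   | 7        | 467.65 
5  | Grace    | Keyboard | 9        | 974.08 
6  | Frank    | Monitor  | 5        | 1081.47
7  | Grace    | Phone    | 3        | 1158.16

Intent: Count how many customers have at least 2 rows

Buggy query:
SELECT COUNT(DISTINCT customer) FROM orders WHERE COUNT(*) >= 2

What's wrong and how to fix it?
Bug: WHERE filters individual rows, not groups, so a group-level COUNT is invalid there

Fix: Group first with HAVING COUNT(*) >= 2, then COUNT the resulting groups

Corrected query:
SELECT COUNT(*) FROM (SELECT customer FROM orders GROUP BY customer HAVING COUNT(*) >= 2)

Result:
COUNT(*)
--------
2       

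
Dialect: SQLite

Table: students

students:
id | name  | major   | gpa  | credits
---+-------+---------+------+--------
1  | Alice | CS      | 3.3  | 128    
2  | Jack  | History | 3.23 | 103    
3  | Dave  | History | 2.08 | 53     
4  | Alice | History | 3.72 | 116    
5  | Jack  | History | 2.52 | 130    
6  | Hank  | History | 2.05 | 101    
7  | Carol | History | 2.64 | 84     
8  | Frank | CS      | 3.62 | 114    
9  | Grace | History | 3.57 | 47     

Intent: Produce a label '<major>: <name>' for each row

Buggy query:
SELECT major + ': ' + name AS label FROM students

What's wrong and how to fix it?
Bug: '+' is numeric addition; on text columns SQLite converts them to 0 instead of concatenating

Fix: Replace + with || to concatenate text

Corrected query:
SELECT major || ': ' || name AS label FROM students

Result:
label         
--------------
CS: Alice     
History: Jack 
History: Dave 
History: Alice
History: Jack 
History: Hank 
History: Carol
CS: Frank     
History: Grace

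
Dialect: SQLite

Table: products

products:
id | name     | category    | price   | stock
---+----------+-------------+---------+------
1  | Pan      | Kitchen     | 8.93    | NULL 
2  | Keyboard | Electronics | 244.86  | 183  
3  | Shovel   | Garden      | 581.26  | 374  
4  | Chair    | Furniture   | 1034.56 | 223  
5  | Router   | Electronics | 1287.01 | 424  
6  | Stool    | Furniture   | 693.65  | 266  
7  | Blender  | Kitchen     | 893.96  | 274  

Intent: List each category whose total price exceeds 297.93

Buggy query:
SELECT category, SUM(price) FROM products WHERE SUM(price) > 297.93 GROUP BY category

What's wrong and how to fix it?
Bug: WHERE runs before GROUP BY, so aggregates aren't available there

Fix: Use HAVING (which filters groups after aggregation) instead of WHERE

Corrected query:
SELECT category, SUM(price) FROM products GROUP BY category HAVING SUM(price) > 297.93

Result:
category    | SUM(price)
------------+-----------
Electronics | 1531.87   
Furniture   | 1728.21   
Garden      | 581.26    
Kitchen     | 902.89    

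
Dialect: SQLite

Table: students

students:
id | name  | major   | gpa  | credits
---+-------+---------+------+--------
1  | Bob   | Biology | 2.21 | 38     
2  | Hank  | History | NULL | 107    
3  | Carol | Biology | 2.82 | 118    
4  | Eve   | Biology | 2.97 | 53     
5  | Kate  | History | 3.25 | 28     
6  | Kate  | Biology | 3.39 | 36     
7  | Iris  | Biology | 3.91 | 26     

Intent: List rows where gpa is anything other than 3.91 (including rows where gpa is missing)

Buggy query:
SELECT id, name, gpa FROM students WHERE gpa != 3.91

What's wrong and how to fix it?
Bug: 'gpa != 3.91' is unknown when gpa is NULL, so NULL rows are silently excluded

Fix: Handle NULL separately with IS NULL alongside the inequality

Corrected query:
SELECT id, name, gpa FROM students WHERE gpa != 3.91 OR gpa IS NULL

Result:
id | name  | gpa 
---+-------+-----
1  | Bob   | 2.21
2  | Hank  | NULL
3  | Carol | 2.82
4  | Eve   | 2.97
5  | Kate  | 3.25
6  | Kate  | 3.39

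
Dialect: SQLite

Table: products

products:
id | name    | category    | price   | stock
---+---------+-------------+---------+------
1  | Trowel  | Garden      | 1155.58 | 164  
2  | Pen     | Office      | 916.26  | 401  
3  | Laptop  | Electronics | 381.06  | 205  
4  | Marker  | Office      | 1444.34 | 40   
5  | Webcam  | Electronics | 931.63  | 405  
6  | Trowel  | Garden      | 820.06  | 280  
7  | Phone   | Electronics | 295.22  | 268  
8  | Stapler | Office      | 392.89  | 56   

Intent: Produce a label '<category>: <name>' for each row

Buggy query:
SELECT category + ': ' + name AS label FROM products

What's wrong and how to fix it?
Bug: SQLite uses || for string concatenation; + coerces text to numbers (yielding 0)

Fix: Replace + with || to concatenate text

Corrected query:
SELECT category || ': ' || name AS label FROM products

Result:
label              
-------------------
Garden: Trowel     
Office: Pen        
Electronics: Laptop
Office: Marker     
Electronics: Webcam
Garden: Trowel     
Electronics: Phone 
Office: Stapler    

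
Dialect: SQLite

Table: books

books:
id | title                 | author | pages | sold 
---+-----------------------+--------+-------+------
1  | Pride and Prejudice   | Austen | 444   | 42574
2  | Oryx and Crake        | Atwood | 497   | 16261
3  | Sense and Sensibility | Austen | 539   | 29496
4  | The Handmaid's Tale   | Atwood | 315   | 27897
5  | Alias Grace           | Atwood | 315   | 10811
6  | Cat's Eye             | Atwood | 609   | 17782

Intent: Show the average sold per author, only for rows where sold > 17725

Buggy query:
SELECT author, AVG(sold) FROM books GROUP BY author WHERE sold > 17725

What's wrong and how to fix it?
Bug: Row-level WHERE must come before GROUP BY in the clause order

Fix: Move the WHERE clause before GROUP BY

Corrected query:
SELECT author, AVG(sold) FROM books WHERE sold > 17725 GROUP BY author

Result:
author | AVG(sold)
-------+----------
Atwood | 22839.5  
Austen | 36035    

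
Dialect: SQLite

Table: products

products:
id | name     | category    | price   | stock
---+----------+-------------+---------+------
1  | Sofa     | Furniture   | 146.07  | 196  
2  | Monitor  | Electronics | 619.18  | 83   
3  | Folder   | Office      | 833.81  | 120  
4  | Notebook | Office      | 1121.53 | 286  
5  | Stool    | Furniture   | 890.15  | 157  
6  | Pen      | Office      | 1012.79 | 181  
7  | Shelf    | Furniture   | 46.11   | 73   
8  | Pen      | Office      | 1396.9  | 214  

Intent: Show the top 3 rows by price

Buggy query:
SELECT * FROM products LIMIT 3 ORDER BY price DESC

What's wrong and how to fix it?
Bug: LIMIT must come after ORDER BY

Fix: Sort with ORDER BY, then apply LIMIT

Corrected query:
SELECT * FROM products ORDER BY price DESC LIMIT 3

Result:
id | name     | category | price   | stock
---+----------+----------+---------+------
8  | Pen      | Office   | 1396.9  | 214  
4  | Notebook | Office   | 1121.53 | 286  
6  | Pen      | Office   | 1012.79 | 181  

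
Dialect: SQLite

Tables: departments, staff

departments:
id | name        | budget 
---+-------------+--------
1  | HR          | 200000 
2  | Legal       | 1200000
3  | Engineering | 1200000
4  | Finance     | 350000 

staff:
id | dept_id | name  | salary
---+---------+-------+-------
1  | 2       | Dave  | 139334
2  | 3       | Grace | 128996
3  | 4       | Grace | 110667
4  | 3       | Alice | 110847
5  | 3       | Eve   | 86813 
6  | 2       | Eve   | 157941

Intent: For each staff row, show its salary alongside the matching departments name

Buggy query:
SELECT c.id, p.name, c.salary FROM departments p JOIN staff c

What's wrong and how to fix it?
Bug: Missing join condition: each staff row is matched to all departments rows instead of just its own

Fix: Specify the join condition linking the foreign key to the parent id

Corrected query:
SELECT c.id, p.name, c.salary FROM departments p JOIN staff c ON c.dept_id = p.id

Result:
id | name        | salary
---+-------------+-------
1  | Legal       | 139334
2  | Engineering | 128996
3  | Finance     | 110667
4  | Engineering | 110847
5  | Engineering | 86813 
6  | Legal       | 157941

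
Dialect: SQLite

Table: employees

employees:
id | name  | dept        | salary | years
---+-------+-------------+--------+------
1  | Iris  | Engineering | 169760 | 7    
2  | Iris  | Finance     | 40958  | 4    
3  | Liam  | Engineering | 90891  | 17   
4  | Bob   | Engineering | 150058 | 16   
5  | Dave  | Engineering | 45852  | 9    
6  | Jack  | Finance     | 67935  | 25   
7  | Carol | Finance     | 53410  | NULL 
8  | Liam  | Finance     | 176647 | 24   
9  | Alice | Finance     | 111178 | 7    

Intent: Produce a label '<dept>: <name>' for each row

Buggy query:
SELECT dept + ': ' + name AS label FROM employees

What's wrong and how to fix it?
Bug: '+' is numeric addition; on text columns SQLite converts them to 0 instead of concatenating

Fix: Replace + with || to concatenate text

Corrected query:
SELECT dept || ': ' || name AS label FROM employees

Result:
label            
-----------------
Engineering: Iris
Finance: Iris    
Engineering: Liam
Engineering: Bob 
Engineering: Dave
Finance: Jack    
Finance: Carol   
Finance: Liam    
Finance: Alice   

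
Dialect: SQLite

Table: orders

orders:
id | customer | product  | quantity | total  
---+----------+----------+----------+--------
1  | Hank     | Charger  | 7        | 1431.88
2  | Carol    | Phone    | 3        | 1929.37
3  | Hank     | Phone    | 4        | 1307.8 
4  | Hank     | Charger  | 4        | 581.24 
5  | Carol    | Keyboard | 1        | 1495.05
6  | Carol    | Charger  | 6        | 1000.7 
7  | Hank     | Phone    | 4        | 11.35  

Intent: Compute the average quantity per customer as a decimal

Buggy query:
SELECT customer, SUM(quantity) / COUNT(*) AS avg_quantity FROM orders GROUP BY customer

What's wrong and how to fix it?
Bug: SUM(quantity) and COUNT(*) are both integers; the division truncates the fractional part

Fix: Cast one side to REAL so the division keeps the fractional part

Corrected query:
SELECT customer, SUM(quantity) * 1.0 / COUNT(*) AS avg_quantity FROM orders GROUP BY customer

Result:
customer | avg_quantity
---------+-------------
Carol    | 3.333333    
Hank     | 4.75        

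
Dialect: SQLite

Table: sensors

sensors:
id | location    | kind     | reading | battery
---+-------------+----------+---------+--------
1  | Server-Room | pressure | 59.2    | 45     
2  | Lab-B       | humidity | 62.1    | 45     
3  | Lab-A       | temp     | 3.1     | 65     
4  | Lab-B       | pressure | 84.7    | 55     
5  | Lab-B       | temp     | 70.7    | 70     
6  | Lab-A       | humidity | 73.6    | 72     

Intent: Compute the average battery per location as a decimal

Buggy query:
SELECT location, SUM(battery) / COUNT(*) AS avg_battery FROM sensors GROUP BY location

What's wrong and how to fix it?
Bug: Both operands are integers, so '/' performs integer division and truncates

Fix: Cast one side to REAL so the division keeps the fractional part

Corrected query:
SELECT location, SUM(battery) * 1.0 / COUNT(*) AS avg_battery FROM sensors GROUP BY location

Result:
location    | avg_battery
------------+------------
Lab-A       | 68.5       
Lab-B       | 56.666667  
Server-Room | 45         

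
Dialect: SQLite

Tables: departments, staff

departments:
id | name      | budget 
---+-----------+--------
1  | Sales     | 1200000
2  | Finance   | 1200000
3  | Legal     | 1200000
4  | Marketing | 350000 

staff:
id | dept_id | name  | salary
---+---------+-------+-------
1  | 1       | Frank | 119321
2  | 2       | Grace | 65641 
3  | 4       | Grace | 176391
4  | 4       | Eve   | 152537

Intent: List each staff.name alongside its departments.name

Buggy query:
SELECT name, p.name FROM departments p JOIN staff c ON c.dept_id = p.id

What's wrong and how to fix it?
Bug: Both tables have a 'name' column; the unqualified reference is ambiguous

Fix: Qualify the column with its table alias (c.name)

Corrected query:
SELECT c.name, p.name FROM departments p JOIN staff c ON c.dept_id = p.id

Result:
name  | name     
------+----------
Frank | Sales    
Grace | Finance  
Grace | Marketing
Eve   | Marketing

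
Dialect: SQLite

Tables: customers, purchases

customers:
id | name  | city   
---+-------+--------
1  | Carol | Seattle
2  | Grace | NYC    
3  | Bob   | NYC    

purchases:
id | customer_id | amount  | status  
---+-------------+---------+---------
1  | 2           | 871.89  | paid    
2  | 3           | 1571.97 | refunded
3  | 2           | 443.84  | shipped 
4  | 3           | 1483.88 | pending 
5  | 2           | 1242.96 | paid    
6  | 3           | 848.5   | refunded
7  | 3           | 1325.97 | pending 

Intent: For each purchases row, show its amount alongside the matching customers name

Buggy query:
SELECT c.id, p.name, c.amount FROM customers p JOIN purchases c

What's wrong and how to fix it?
Bug: JOIN with no ON clause produces a cartesian product; every purchases row pairs with every customers row

Fix: Specify the join condition linking the foreign key to the parent id

Corrected query:
SELECT c.id, p.name, c.amount FROM customers p JOIN purchases c ON c.customer_id = p.id

Result:
id | name  | amount 
---+-------+--------
1  | Grace | 871.89 
2  | Bob   | 1571.97
3  | Grace | 443.84 
4  | Bob   | 1483.88
5  | Grace | 1242.96
6  | Bob   | 848.5  
7  | Bob   | 1325.97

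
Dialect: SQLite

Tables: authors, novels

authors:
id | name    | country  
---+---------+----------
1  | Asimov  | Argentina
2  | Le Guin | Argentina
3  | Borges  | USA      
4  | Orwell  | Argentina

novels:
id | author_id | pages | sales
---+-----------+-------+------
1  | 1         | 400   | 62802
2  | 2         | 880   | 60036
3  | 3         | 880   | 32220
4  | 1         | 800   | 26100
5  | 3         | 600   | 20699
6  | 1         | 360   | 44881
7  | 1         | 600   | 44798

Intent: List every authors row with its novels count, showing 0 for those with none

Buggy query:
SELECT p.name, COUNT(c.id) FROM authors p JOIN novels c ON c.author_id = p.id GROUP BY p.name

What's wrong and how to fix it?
Bug: An inner join excludes parents with zero children

Fix: Switch to LEFT JOIN to retain unmatched parent rows

Corrected query:
SELECT p.name, COUNT(c.id) FROM authors p LEFT JOIN novels c ON c.author_id = p.id GROUP BY p.name

Result:
name    | COUNT(c.id)
--------+------------
Asimov  | 4          
Borges  | 2          
Le Guin | 1          
Orwell  | 0          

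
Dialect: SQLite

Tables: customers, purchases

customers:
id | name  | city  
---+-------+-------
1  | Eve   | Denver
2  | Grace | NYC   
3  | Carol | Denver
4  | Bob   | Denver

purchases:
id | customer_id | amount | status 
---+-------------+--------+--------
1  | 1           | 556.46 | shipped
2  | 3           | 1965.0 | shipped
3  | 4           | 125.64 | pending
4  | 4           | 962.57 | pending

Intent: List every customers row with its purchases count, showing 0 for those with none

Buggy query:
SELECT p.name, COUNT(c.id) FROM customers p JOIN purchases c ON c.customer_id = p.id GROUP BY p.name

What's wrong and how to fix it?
Bug: An inner join excludes parents with zero children

Fix: Use LEFT JOIN so parents without children still appear (COUNT(c.id) gives 0)

Corrected query:
SELECT p.name, COUNT(c.id) FROM customers p LEFT JOIN purchases c ON c.customer_id = p.id GROUP BY p.name

Result:
name  | COUNT(c.id)
------+------------
Bob   | 2          
Carol | 1          
Eve   | 1          
Grace | 0          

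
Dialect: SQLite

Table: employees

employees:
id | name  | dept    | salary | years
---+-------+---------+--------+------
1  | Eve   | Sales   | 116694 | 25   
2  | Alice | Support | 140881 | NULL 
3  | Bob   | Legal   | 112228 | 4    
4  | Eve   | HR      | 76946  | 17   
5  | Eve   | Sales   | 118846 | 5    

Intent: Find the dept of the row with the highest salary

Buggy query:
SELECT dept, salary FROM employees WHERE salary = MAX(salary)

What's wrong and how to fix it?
Bug: WHERE is evaluated per row; an aggregate over the whole table isn't defined there

Fix: Wrap MAX in a scalar subquery so WHERE compares against a single value

Corrected query:
SELECT dept, salary FROM employees WHERE salary = (SELECT MAX(salary) FROM employees)

Result:
dept    | salary
--------+-------
Support | 140881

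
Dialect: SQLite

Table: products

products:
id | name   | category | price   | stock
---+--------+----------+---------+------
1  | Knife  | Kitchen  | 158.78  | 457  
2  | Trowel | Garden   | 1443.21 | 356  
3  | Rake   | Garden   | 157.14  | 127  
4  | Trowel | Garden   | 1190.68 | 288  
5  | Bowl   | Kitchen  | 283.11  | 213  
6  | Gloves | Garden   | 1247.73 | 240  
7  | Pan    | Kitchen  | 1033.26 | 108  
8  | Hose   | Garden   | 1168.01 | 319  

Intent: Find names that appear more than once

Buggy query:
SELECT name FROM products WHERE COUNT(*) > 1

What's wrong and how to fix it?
Bug: WHERE can't reference COUNT(*); aggregates are computed after WHERE

Fix: GROUP BY name, then filter groups with HAVING COUNT(*) > 1

Corrected query:
SELECT name FROM products GROUP BY name HAVING COUNT(*) > 1

Result:
name  
------
Trowel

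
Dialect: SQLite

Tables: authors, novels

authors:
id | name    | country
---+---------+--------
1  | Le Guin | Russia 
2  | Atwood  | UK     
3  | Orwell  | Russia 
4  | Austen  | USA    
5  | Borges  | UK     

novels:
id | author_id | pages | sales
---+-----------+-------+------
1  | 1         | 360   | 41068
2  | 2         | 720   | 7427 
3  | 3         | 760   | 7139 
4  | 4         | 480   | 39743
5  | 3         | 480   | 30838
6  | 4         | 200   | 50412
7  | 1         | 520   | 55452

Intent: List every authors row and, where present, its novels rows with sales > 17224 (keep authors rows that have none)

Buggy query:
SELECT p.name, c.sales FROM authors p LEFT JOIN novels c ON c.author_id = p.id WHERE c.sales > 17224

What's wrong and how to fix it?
Bug: Filtering c.sales in WHERE discards the NULL rows produced by LEFT JOIN, turning it into an inner join

Fix: Move the right-table condition into the ON clause so unmatched parents are kept

Corrected query:
SELECT p.name, c.sales FROM authors p LEFT JOIN novels c ON c.author_id = p.id AND c.sales > 17224

Result:
name    | sales
--------+------
Le Guin | 41068
Le Guin | 55452
Atwood  | NULL 
Orwell  | 30838
Austen  | 39743
Austen  | 50412
Borges  | NULL 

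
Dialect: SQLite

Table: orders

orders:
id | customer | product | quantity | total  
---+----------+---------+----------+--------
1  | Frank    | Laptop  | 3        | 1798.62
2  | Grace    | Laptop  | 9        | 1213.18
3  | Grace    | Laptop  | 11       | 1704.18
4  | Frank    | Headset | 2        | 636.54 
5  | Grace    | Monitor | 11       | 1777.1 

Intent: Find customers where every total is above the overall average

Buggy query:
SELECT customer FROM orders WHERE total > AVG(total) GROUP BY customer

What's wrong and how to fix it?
Bug: WHERE evaluates per row before aggregation, so AVG() is unavailable

Fix: Use a subquery for AVG and a HAVING MIN(...) filter so the condition holds for every row in the group

Corrected query:
SELECT customer FROM orders GROUP BY customer HAVING MIN(total) > (SELECT AVG(total) FROM orders)

Result:
(no rows)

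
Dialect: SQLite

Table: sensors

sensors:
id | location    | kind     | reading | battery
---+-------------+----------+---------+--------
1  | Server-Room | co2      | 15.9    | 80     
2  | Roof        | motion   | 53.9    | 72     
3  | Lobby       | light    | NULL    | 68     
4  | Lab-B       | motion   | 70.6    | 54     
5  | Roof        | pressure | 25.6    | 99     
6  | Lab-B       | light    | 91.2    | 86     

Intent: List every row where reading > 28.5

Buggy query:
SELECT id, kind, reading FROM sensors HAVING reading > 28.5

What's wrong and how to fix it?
Bug: HAVING filters the output of aggregation, but this query has no GROUP BY and no aggregate functions, so SQLite rejects it (HAVING clause on a non-aggregate query); the condition here is per row

Fix: Replace HAVING with WHERE since the condition applies to individual rows

Corrected query:
SELECT id, kind, reading FROM sensors WHERE reading > 28.5

Result:
id | kind   | reading
---+--------+--------
2  | motion | 53.9   
4  | motion | 70.6   
6  | light  | 91.2   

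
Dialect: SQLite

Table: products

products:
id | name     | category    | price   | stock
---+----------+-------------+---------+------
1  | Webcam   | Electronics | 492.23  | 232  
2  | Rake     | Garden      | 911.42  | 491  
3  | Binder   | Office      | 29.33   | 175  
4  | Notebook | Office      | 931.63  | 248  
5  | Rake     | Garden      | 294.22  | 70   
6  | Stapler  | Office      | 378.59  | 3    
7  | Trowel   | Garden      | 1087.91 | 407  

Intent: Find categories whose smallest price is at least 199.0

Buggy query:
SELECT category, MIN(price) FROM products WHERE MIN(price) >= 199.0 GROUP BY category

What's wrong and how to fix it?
Bug: Aggregates like MIN are computed per group after WHERE runs

Fix: Use HAVING for the per-group MIN condition

Corrected query:
SELECT category, MIN(price) FROM products GROUP BY category HAVING MIN(price) >= 199.0

Result:
category    | MIN(price)
------------+-----------
Electronics | 492.23    
Garden      | 294.22    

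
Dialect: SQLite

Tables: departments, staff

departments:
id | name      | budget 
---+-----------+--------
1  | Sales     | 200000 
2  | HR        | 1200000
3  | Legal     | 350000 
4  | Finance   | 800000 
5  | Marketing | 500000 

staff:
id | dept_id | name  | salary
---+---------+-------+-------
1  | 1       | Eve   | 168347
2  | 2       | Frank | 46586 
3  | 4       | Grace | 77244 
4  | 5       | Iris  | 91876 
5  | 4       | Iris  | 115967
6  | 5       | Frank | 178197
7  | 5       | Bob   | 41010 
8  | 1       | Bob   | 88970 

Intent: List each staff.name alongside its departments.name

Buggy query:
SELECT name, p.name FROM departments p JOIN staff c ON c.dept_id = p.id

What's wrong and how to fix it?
Bug: 'name' exists in both joined tables, so the database can't tell which one is meant

Fix: Prefix ambiguous columns with the table alias

Corrected query:
SELECT c.name, p.name FROM departments p JOIN staff c ON c.dept_id = p.id

Result:
name  | name     
------+----------
Eve   | Sales    
Frank | HR       
Grace | Finance  
Iris  | Marketing
Iris  | Finance  
Frank | Marketing
Bob   | Marketing
Bob   | Sales    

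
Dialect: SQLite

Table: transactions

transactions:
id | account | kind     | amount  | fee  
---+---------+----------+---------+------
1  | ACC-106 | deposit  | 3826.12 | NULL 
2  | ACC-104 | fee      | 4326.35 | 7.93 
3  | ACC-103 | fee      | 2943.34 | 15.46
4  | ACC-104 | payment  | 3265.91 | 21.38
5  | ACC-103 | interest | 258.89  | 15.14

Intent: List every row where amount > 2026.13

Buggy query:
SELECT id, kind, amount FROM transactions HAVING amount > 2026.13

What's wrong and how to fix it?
Bug: HAVING filters the output of aggregation, but this query has no GROUP BY and no aggregate functions, so SQLite rejects it (HAVING clause on a non-aggregate query); the condition here is per row

Fix: Use WHERE for row-level filtering

Corrected query:
SELECT id, kind, amount FROM transactions WHERE amount > 2026.13

Result:
id | kind    | amount 
---+---------+--------
1  | deposit | 3826.12
2  | fee     | 4326.35
3  | fee     | 2943.34
4  | payment | 3265.91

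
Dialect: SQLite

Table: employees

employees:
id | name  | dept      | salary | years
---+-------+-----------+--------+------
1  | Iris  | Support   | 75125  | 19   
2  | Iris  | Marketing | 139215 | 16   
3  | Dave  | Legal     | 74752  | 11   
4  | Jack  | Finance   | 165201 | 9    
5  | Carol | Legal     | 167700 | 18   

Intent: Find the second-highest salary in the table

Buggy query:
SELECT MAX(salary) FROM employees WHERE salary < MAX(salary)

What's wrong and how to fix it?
Bug: The inner MAX is an aggregate inside WHERE, which is not allowed

Fix: Put the inner MAX in a scalar subquery

Corrected query:
SELECT MAX(salary) FROM employees WHERE salary < (SELECT MAX(salary) FROM employees)

Result:
MAX(salary)
-----------
165201     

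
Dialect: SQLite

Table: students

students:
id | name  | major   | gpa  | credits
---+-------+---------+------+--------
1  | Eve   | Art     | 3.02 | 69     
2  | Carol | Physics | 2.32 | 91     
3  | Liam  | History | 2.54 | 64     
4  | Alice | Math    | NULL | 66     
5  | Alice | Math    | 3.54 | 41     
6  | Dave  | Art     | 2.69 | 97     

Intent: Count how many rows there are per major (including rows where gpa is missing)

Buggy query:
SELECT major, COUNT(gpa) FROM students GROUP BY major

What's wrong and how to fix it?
Bug: COUNT(column) counts non-NULL values only; rows with NULL gpa aren't counted

Fix: Use COUNT(*) to count all rows regardless of NULL

Corrected query:
SELECT major, COUNT(*) FROM students GROUP BY major

Result:
major   | COUNT(*)
--------+---------
Art     | 2       
History | 1       
Math    | 2       
Physics | 1       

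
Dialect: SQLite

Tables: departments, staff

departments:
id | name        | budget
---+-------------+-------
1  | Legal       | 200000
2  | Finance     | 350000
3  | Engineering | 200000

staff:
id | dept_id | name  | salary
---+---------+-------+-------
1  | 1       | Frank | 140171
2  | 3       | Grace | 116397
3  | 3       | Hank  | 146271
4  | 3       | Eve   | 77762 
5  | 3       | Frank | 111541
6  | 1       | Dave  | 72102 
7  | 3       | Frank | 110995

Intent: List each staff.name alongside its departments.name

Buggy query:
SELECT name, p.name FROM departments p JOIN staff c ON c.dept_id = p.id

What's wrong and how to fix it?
Bug: Both tables have a 'name' column; the unqualified reference is ambiguous

Fix: Qualify the column with its table alias (c.name)

Corrected query:
SELECT c.name, p.name FROM departments p JOIN staff c ON c.dept_id = p.id

Result:
name  | name       
------+------------
Frank | Legal      
Grace | Engineering
Hank  | Engineering
Eve   | Engineering
Frank | Engineering
Dave  | Legal      
Frank | Engineering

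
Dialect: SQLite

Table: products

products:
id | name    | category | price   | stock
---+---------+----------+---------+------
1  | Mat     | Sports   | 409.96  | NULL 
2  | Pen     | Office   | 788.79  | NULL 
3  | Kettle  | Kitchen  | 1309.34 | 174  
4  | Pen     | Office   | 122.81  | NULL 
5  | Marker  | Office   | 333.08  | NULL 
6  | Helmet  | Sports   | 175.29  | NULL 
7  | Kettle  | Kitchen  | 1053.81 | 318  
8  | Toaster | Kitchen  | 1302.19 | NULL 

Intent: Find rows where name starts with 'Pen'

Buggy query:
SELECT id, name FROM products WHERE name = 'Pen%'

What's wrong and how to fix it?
Bug: '=' compares the literal string including the % character; pattern matching needs LIKE

Fix: Use LIKE for wildcard pattern matching

Corrected query:
SELECT id, name FROM products WHERE name LIKE 'Pen%'

Result:
id | name
---+-----
2  | Pen 
4  | Pen 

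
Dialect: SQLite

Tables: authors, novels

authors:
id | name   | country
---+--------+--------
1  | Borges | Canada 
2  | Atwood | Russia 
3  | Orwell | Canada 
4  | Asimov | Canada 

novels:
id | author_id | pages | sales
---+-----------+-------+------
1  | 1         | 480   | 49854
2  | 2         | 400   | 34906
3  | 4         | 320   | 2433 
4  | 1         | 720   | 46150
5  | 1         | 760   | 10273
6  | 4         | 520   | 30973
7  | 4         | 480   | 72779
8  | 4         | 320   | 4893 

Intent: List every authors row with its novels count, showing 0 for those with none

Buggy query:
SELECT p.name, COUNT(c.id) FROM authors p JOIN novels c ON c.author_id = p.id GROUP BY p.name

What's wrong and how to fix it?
Bug: An inner join excludes parents with zero children

Fix: Switch to LEFT JOIN to retain unmatched parent rows

Corrected query:
SELECT p.name, COUNT(c.id) FROM authors p LEFT JOIN novels c ON c.author_id = p.id GROUP BY p.name

Result:
name   | COUNT(c.id)
-------+------------
Asimov | 4          
Atwood | 1          
Borges | 3          
Orwell | 0          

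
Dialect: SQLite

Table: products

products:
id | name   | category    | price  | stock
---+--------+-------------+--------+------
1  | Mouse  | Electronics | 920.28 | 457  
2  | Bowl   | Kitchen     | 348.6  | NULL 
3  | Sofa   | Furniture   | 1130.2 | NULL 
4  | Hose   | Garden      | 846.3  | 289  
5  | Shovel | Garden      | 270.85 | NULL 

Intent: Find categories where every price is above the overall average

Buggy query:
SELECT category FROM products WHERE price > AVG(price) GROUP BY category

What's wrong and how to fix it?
Bug: WHERE evaluates per row before aggregation, so AVG() is unavailable

Fix: Compute the overall average in a scalar subquery and compare each group's MIN against it in HAVING

Corrected query:
SELECT category FROM products GROUP BY category HAVING MIN(price) > (SELECT AVG(price) FROM products)

Result:
category   
-----------
Electronics
Furniture  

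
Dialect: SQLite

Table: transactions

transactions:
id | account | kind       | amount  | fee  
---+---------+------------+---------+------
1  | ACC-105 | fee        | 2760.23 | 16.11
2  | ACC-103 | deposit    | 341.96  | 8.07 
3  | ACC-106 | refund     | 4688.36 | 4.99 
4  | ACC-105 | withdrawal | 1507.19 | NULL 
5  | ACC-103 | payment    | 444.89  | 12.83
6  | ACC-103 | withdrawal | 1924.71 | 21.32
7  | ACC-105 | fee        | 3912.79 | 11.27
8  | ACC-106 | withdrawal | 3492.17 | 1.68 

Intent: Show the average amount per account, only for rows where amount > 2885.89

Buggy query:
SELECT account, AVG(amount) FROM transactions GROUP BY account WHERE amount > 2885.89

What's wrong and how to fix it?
Bug: WHERE cannot follow GROUP BY

Fix: Place WHERE between FROM and GROUP BY

Corrected query:
SELECT account, AVG(amount) FROM transactions WHERE amount > 2885.89 GROUP BY account

Result:
account | AVG(amount)
--------+------------
ACC-105 | 3912.79    
ACC-106 | 4090.265   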